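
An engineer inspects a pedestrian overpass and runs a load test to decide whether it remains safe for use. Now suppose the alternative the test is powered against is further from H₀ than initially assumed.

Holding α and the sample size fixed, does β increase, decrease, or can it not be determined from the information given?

A bigger departure from H₀ is easier for the test to detect, so it fails to reject less often.

It decreases.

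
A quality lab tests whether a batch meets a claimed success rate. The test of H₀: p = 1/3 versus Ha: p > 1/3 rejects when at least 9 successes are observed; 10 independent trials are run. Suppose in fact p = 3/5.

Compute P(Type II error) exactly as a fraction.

9312916/9765625

β = P(fail to reject H₀ | Ha true) = P(K ≤ 8 | p = 3/5), K ~ Binomial(10, 3/5).
Summing C(10,j)·(3/5)^j·(2/5)^{10-j} for j = 0..8 gives 9312916/9765625.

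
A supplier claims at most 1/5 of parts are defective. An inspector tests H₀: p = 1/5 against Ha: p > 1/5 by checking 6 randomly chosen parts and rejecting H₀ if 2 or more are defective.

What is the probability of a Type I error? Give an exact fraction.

α = P(reject H₀ | H₀ true) = P(Y ≥ 2 | p = 1/5), Y ~ Binomial(6, 1/5).
Via the complement, α = 1 − Σ_{j=0}^{1} C(6,j)(1/5)^j(4/5)^{6-j} = 1077/3125.

1077/3125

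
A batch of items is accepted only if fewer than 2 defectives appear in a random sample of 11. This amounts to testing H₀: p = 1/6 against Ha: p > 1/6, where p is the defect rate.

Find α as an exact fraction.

α = P(reject H₀ | H₀ true) = P(Y ≥ 2 | p = 1/6), Y ~ Binomial(11, 1/6).
α = 1 − P(Y ≤ 1) = 1 − 9765625/22674816 = 12909191/22674816.

12909191/22674816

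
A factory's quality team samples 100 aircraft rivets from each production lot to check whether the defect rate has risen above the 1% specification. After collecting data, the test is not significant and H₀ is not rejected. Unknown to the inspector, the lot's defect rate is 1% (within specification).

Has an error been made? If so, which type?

The conventional null hypothesis here is that the lot's defect rate is 1% (within specification).
The test retained a true H₀ — the decision matches the true state.

Neither — the decision is correct.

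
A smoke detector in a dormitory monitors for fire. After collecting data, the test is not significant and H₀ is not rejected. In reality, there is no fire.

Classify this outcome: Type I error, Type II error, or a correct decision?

No error (correct decision).

The conventional null hypothesis here is that there is no fire.
The test retained a true H₀ — the decision matches the true state.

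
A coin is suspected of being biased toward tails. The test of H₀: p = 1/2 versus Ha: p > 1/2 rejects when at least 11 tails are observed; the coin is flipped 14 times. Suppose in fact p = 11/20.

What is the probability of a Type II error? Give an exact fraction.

767413934602409223/819200000000000000

A Type II error is failing to reject when Ha holds: with p = 11/20, β = P(K ≤ 10).
Equivalently, β = 1 − P(K ≥ 11) = 767413934602409223/819200000000000000.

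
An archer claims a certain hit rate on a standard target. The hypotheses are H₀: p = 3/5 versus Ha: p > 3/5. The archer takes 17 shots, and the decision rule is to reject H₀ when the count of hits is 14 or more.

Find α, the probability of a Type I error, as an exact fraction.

7083577089/152587890625

α = P(reject H₀ | H₀ true) = P(X ≥ 14 | p = 3/5), with X ~ Binomial(17, 3/5).
P(X ≥ 14) = Σ_{j=14}^{17} C(17,j)·(3/5)^j·(2/5)^{17-j} = 7083577089/152587890625.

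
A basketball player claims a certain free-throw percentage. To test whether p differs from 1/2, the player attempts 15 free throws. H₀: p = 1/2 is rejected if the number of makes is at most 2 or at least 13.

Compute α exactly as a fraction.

121/16384

Under H₀, S ~ Binomial(15, 1/2); α is the probability of landing in either tail, P(S ≤ 2) + P(S ≥ 13).
Each tail has probability (1 + 15 + 105)/32768; doubling gives α = 242/32768 = 121/16384.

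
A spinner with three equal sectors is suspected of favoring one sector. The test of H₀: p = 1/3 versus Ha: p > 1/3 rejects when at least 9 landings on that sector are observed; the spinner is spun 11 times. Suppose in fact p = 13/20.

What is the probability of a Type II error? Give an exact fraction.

A Type II error is failing to reject when Ha holds: with p = 13/20, β = P(S ≤ 8).
Equivalently, β = 1 − P(S ≥ 9) = 32762721984671/40960000000000.

32762721984671/40960000000000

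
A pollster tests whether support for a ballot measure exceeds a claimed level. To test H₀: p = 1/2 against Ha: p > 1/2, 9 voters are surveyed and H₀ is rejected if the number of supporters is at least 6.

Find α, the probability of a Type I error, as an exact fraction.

α = P(reject H₀ | H₀ true) = P(K ≥ 6 | p = 1/2), with K ~ Binomial(9, 1/2).
P(K ≥ 6) = [C(9,6) + C(9,7) + C(9,8) + C(9,9)] / 2^9 = (84 + 36 + 9 + 1) / 512 = 130/512 = 65/256.

65/256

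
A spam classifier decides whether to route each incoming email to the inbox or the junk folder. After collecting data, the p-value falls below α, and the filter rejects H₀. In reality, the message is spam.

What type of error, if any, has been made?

The conventional null hypothesis here is that the message is legitimate (not spam).
The test rejected a false H₀ — the decision matches the true state.

No error (correct decision).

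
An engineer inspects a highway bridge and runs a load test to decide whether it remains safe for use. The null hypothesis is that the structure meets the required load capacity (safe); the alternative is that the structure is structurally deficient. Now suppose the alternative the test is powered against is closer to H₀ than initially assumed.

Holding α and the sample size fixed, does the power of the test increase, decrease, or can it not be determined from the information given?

When the true parameter is near the null value, the test has a harder time distinguishing Ha from H₀.
Since power = 1 − β and β increases, power decreases.

It decreases.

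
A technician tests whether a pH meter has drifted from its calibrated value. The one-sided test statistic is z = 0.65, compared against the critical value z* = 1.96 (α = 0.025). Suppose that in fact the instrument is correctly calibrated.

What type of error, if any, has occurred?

The conventional null hypothesis is that the instrument is correctly calibrated.
Since z = 0.65 ≤ z* = 1.96, H₀ is not rejected.
H₀ is true (actually the instrument is correctly calibrated).
The decision matches the true state — no error.

Neither — the decision is correct.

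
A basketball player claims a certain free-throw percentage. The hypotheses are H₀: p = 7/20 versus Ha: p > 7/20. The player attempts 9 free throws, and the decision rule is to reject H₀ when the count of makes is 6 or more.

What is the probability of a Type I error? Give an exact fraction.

α = P(reject H₀ | H₀ true) = P(K ≥ 6 | p = 7/20), with K ~ Binomial(9, 7/20).
Adding the binomial terms for j = 6 through 9 with p = 7/20 yields 6859289647/128000000000.

6859289647/128000000000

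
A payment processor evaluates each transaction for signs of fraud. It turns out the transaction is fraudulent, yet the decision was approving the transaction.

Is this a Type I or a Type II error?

Type II error

The null hypothesis here is that the transaction is legitimate.
'Approving the transaction' corresponds to failing to reject H₀.
H₀ was not rejected but H₀ is false — a Type II error (false negative).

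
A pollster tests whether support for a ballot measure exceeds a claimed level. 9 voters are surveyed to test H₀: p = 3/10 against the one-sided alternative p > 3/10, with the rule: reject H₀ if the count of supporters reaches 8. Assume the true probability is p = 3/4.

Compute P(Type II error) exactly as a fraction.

45853/65536

Under the alternative p = 3/4, K ~ Binomial(9, 3/4); β is the probability the test does not reject, P(K < 8).
Summing C(9,j)·(3/4)^j·(1/4)^{9-j} for j = 0..7 gives 45853/65536.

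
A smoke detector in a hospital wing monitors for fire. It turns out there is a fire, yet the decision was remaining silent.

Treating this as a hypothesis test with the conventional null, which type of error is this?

Type II error

The null hypothesis here is that there is no fire.
'Remaining silent' corresponds to failing to reject H₀.
H₀ was not rejected but H₀ is false — a Type II error (false negative).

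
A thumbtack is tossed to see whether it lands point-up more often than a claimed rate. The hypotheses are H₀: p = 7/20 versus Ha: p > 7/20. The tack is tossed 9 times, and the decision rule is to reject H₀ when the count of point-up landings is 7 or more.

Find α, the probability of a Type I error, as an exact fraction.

715658867/64000000000

The Type I error probability is α = P(K ≥ 7) computed under H₀, where K ~ Binomial(9, 7/20).
P(K ≥ 7) = Σ_{j=7}^{9} C(9,j)·(7/20)^j·(13/20)^{9-j} = 715658867/64000000000.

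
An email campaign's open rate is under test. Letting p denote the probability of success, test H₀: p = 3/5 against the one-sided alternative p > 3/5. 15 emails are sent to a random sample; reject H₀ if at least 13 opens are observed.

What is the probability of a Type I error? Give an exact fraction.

827453637/30517578125

The Type I error probability is α = P(K ≥ 13) computed under H₀, where K ~ Binomial(15, 3/5).
Summing C(15,j)(3/5)^j(2/5)^{15−j} for j = 13,…,15 gives 827453637/30517578125.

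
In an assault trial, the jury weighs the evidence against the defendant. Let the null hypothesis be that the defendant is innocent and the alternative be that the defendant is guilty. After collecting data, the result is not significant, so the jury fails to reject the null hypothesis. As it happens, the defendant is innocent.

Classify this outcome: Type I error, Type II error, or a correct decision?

Neither — the decision is correct.

The test retained a true H₀ — the decision matches the true state.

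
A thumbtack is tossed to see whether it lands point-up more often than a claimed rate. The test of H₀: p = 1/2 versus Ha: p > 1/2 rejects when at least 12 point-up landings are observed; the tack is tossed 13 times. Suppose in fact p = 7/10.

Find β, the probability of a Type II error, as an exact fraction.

A Type II error is failing to reject when Ha holds: with p = 7/10, β = P(Y ≤ 11).
Summing C(13,j)·(7/10)^j·(3/10)^{13-j} for j = 0..11 gives 4681650394377/5000000000000.

4681650394377/5000000000000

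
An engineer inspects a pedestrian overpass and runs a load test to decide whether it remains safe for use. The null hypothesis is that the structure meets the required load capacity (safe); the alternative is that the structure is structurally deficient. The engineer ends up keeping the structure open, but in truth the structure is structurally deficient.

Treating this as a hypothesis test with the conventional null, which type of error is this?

Type II error

'Keeping the structure open' corresponds to failing to reject H₀.
H₀ was not rejected but H₀ is false — a Type II error (false negative).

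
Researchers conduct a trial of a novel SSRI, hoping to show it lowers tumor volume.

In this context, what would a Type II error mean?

A Type II error would mean concluding that the drug has no effect on tumor volume (or at least failing to establish that the drug lowers tumor volume) when in fact the drug lowers tumor volume.

With the conventional null hypothesis that the drug has no effect on tumor volume:
A Type II error is failing to reject H₀ when H₀ is false.
Here that means concluding there is insufficient evidence that the drug works when actually the drug lowers tumor volume.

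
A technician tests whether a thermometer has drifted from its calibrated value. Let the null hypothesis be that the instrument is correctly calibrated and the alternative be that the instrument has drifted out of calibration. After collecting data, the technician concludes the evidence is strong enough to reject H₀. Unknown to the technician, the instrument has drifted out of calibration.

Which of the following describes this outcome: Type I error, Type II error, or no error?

Neither — the decision is correct.

The test rejected a false H₀ — the decision matches the true state.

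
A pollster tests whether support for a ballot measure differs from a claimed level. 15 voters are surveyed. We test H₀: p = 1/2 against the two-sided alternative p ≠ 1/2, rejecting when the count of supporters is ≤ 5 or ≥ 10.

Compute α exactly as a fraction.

309/1024

Under H₀, Y ~ Binomial(15, 1/2); α is the probability of landing in either tail, P(Y ≤ 5) + P(Y ≥ 10).
Each tail has probability (1 + 15 + 105 + 455 + 1365 + 3003)/32768; doubling gives α = 9888/32768 = 309/1024.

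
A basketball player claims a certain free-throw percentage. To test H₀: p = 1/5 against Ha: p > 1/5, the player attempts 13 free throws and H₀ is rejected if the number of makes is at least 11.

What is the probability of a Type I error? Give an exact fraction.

1301/1220703125

The Type I error probability is α = P(X ≥ 11) computed under H₀, where X ~ Binomial(13, 1/5).
Adding the binomial terms for j = 11 through 13 with p = 1/5 yields 1301/1220703125.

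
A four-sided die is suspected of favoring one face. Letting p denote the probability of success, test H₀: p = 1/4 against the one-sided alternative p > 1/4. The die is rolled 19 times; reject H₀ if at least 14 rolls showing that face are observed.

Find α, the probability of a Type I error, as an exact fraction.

α = P(reject H₀ | H₀ true) = P(K ≥ 14 | p = 1/4), with K ~ Binomial(19, 1/4).
P(K ≥ 14) = Σ_{j=14}^{19} C(19,j)·(1/4)^j·(3/4)^{19-j} = 395915/34359738368.

395915/34359738368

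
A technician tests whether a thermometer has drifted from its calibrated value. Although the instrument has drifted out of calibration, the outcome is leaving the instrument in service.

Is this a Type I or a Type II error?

Type II error

The null hypothesis here is that the instrument is correctly calibrated.
'Leaving the instrument in service' corresponds to failing to reject H₀.
H₀ was not rejected but H₀ is false — a Type II error (false negative).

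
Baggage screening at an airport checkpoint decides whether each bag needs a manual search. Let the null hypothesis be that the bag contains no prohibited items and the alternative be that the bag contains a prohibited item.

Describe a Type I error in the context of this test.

A Type I error would mean concluding that the bag contains a prohibited item when in fact the bag contains no prohibited items.

A Type I error is rejecting H₀ when H₀ is true.
Here that means flagging the bag for a manual search when actually the bag contains no prohibited items.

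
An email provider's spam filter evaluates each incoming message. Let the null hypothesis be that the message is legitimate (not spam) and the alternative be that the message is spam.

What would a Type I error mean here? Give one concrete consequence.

A Type I error is rejecting H₀ when H₀ is true.
Here that means sending the message to the spam folder when actually the message is legitimate (not spam).

A Type I error would mean concluding that the message is spam when in fact the message is legitimate (not spam). Consequence: a legitimate email — possibly an important one — is hidden in the spam folder.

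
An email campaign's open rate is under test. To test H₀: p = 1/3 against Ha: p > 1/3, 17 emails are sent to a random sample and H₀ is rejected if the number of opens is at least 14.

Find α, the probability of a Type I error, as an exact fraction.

α = P(reject H₀ | H₀ true) = P(Y ≥ 14 | p = 1/3), with Y ~ Binomial(17, 1/3).
P(Y ≥ 14) = Σ_{j=14}^{17} C(17,j)·(1/3)^j·(2/3)^{17-j} = 6019/129140163.

6019/129140163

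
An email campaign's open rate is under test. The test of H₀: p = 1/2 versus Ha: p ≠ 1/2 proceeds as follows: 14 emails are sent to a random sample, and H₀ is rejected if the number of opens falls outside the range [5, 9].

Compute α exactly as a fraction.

1471/8192

The significance level is the null-hypothesis probability of the rejection region {≤4} ∪ {≥10}.
Each tail has probability (1 + 14 + 91 + 364 + 1001)/16384; doubling gives α = 2942/16384 = 1471/8192.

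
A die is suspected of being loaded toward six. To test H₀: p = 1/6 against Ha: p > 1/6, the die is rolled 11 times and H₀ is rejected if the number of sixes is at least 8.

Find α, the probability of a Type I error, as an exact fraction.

919/15116544

The Type I error probability is α = P(X ≥ 8) computed under H₀, where X ~ Binomial(11, 1/6).
Summing C(11,j)(1/6)^j(5/6)^{11−j} for j = 8,…,11 gives 919/15116544.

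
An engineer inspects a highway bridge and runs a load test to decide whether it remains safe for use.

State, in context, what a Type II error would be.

A Type II error would mean concluding that the structure meets the required load capacity (safe) (or at least failing to establish that the structure is structurally deficient) when in fact the structure is structurally deficient.

With the conventional null hypothesis that the structure meets the required load capacity (safe):
A Type II error is failing to reject H₀ when H₀ is false.
Here that means keeping the structure open when actually the structure is structurally deficient.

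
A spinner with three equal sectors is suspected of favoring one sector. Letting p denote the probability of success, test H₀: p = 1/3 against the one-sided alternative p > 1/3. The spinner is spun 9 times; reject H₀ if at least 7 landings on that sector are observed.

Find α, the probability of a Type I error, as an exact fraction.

α = P(reject H₀ | H₀ true) = P(K ≥ 7 | p = 1/3), with K ~ Binomial(9, 1/3).
Adding the binomial terms for j = 7 through 9 with p = 1/3 yields 163/19683.

163/19683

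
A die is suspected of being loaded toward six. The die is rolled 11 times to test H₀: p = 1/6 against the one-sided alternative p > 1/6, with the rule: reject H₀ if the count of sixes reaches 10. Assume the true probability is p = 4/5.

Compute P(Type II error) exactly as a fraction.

β = P(fail to reject H₀ | Ha true) = P(Y ≤ 9 | p = 4/5), Y ~ Binomial(11, 4/5).
Equivalently, β = 1 − P(Y ≥ 10) = 6619897/9765625.

6619897/9765625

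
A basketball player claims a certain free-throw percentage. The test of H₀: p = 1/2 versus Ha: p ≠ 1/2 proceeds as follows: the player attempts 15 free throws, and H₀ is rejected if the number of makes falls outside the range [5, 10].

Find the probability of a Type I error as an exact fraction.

The significance level is the null-hypothesis probability of the rejection region {≤4} ∪ {≥11}.
By symmetry, α = 2·P(X ≤ 4) = 2·(1 + 15 + 105 + 455 + 1365)/32768 = 3882/32768 = 1941/16384.

1941/16384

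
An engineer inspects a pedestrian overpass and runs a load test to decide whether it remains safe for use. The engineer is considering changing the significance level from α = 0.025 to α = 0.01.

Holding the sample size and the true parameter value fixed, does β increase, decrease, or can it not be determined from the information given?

It increases.

A smaller α moves the rejection region further into the tail. With the alternative true, more outcomes now fall outside the rejection region, so failing to reject becomes more likely.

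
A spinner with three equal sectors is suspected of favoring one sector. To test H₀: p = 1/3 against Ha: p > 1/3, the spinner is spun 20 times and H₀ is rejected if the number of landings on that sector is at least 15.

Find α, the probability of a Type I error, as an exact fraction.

The Type I error probability is α = P(K ≥ 15) computed under H₀, where K ~ Binomial(20, 1/3).
Adding the binomial terms for j = 15 through 20 with p = 1/3 yields 64841/387420489.

64841/387420489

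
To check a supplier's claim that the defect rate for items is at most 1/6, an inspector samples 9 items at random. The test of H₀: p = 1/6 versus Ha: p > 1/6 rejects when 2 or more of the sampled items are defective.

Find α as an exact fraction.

2304473/5038848

Under H₀, K ~ Binomial(9, 1/6); the Type I error rate is P(K ≥ 2).
Computing the lower-tail complement: 1 − 2734375/5038848 = 2304473/5038848.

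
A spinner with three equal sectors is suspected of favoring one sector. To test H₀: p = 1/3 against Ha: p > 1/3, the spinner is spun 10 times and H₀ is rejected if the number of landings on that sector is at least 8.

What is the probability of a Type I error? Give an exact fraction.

67/19683

The Type I error probability is α = P(Y ≥ 8) computed under H₀, where Y ~ Binomial(10, 1/3).
P(Y ≥ 8) = Σ_{j=8}^{10} C(10,j)·(1/3)^j·(2/3)^{10-j} = 67/19683.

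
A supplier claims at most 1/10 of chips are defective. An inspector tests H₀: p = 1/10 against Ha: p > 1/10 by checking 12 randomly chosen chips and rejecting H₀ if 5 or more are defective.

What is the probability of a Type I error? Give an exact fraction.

α = P(reject H₀ | H₀ true) = P(S ≥ 5 | p = 1/10), S ~ Binomial(12, 1/10).
α = 1 − P(S ≤ 4) = 1 − 99567065673/100000000000 = 432934327/100000000000.

432934327/100000000000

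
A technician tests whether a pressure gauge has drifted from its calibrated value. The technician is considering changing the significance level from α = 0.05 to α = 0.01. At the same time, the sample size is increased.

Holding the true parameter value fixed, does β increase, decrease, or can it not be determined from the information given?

The first change alone would make β increase; the second alone would make β decrease. Which effect dominates depends on the magnitudes, which are not given.

Cannot be determined from the information given.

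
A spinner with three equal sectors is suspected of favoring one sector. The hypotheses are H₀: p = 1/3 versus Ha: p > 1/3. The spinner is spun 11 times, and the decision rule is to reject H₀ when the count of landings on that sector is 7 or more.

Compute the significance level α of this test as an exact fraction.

The Type I error probability is α = P(X ≥ 7) computed under H₀, where X ~ Binomial(11, 1/3).
Summing C(11,j)(1/3)^j(2/3)^{11−j} for j = 7,…,11 gives 2281/59049.

2281/59049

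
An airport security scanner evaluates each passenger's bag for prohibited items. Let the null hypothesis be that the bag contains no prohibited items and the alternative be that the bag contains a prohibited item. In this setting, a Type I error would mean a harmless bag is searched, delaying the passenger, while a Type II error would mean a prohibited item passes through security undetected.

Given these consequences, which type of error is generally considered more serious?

Type II error

The Type II consequence (a prohibited item passes through security undetected) is more severe than the Type I consequence (a harmless bag is searched, delaying the passenger).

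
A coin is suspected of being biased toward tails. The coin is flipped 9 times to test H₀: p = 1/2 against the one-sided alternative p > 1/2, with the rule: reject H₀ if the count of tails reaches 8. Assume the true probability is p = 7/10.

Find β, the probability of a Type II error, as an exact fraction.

401998383/500000000

A Type II error is failing to reject when Ha holds: with p = 7/10, β = P(X ≤ 7).
Adding the binomial probabilities P(X=0)+…+P(X=7) at p = 7/10 gives 401998383/500000000.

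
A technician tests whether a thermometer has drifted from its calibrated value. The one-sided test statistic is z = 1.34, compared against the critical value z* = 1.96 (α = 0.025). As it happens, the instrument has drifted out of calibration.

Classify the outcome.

The conventional null hypothesis is that the instrument is correctly calibrated.
Since z = 1.34 ≤ z* = 1.96, H₀ is not rejected.
H₀ is false (actually the instrument has drifted out of calibration).
Failing to reject a false H₀ is a Type II error.

Type II error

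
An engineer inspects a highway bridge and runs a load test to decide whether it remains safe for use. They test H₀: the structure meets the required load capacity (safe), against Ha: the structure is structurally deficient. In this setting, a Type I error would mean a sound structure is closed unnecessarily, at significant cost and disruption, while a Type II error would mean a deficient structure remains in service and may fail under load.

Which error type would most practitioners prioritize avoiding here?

Type II error

The Type II consequence (a deficient structure remains in service and may fail under load) is more severe than the Type I consequence (a sound structure is closed unnecessarily, at significant cost and disruption).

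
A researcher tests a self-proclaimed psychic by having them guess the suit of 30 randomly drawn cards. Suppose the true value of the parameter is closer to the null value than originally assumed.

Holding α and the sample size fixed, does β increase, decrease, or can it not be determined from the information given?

A smaller departure from H₀ means the test statistic under Ha is distributed closer to where it would be under H₀; rejection becomes less likely.

It increases.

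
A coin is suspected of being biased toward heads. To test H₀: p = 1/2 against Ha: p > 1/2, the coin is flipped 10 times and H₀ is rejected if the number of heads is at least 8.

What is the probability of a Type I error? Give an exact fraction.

7/128

Under H₀, K ~ Binomial(10, 1/2), and α = P(K ≥ 8).
P(K ≥ 8) = [C(10,8) + C(10,9) + C(10,10)] / 2^10 = (45 + 10 + 1) / 1024 = 56/1024 = 7/128.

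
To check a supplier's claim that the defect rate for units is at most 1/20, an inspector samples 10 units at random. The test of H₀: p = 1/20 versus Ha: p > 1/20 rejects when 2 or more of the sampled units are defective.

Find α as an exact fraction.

882056764409/10240000000000

The significance level is the probability, assuming p = 1/20, of seeing 2 or more defectives in 10 draws.
Via the complement, α = 1 − Σ_{j=0}^{1} C(10,j)(1/20)^j(19/20)^{10-j} = 882056764409/10240000000000.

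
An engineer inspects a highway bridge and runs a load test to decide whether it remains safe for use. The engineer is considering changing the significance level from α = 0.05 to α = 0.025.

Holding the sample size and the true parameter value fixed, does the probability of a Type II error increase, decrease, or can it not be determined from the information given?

A smaller α moves the rejection region further into the tail. With the alternative true, more outcomes now fall outside the rejection region, so failing to reject becomes more likely.

It increases.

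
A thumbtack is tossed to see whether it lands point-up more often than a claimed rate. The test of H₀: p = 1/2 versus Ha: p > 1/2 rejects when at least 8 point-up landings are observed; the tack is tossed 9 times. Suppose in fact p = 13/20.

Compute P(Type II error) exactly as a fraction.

112501116301/128000000000

β = P(fail to reject H₀ | Ha true) = P(X ≤ 7 | p = 13/20), X ~ Binomial(9, 13/20).
Equivalently, β = 1 − P(X ≥ 8) = 112501116301/128000000000.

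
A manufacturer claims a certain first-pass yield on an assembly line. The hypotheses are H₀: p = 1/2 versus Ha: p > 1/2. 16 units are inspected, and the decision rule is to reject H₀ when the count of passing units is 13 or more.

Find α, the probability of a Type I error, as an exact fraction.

697/65536

Under H₀, Y ~ Binomial(16, 1/2), and α = P(Y ≥ 13).
That's C(16,13) + C(16,14) + C(16,15) + C(16,16) over 2^16, i.e. (560 + 120 + 16 + 1)/65536 = 697/65536.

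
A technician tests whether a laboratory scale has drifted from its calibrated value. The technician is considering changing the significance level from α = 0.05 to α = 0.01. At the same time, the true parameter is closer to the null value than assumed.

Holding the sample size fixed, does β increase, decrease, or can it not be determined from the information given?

It increases.

Tightening α shrinks the rejection region. When Ha holds, fewer sample outcomes clear the stricter threshold, so more fall in the acceptance region. A smaller true effect puts the Ha sampling distribution closer to H₀, so more of it falls in the non-rejection region. Both changes push β in the same direction.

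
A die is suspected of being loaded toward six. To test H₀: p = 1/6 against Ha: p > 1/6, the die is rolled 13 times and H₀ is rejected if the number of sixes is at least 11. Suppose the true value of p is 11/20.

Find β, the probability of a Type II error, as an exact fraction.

39857841016429707/40960000000000000

β = P(fail to reject H₀ | Ha true) = P(X ≤ 10 | p = 11/20), X ~ Binomial(13, 11/20).
Adding the binomial probabilities P(X=0)+…+P(X=10) at p = 11/20 gives 39857841016429707/40960000000000000.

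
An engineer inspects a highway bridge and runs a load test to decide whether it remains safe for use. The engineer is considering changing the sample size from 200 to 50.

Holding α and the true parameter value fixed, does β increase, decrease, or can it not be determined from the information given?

A smaller sample increases the standard error, so the sampling distributions under H₀ and Ha overlap more.

It increases.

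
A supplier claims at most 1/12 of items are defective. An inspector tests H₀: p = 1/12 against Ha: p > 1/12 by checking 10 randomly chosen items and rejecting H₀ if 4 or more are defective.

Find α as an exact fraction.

34654379/5159780352

Under H₀, X ~ Binomial(10, 1/12); the Type I error rate is P(X ≥ 4).
Via the complement, α = 1 − Σ_{j=0}^{3} C(10,j)(1/12)^j(11/12)^{10-j} = 34654379/5159780352.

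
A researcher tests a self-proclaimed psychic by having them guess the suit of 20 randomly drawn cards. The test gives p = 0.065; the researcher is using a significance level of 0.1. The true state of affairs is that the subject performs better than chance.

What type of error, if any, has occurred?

The conventional null hypothesis is that the subject is guessing at random (p = 1/4).
Since p = 0.065 < α = 0.1, H₀ is rejected.
H₀ is false (actually the subject performs better than chance).
The decision matches the true state — no error.

No error (correct decision).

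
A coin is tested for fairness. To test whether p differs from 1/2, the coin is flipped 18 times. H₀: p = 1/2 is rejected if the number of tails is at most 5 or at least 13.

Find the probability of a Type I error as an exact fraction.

1577/16384

α = P(Y ≤ 5 or Y ≥ 13 | p = 1/2), Y ~ Binomial(18, 1/2).
The two tails are symmetric, so α = 2·(1 + 18 + 153 + 816 + 3060 + 8568)/2^18 = 25232/262144 = 1577/16384.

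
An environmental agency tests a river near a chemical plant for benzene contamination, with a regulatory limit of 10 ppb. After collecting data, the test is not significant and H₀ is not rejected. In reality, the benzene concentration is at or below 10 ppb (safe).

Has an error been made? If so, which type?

No error — this is a correct decision.

The conventional null hypothesis here is that the benzene concentration is at or below 10 ppb (safe).
The test retained a true H₀ — the decision matches the true state.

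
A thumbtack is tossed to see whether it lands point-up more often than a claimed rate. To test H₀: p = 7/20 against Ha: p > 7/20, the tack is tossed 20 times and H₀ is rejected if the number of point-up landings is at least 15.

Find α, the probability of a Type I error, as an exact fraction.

The Type I error probability is α = P(K ≥ 15) computed under H₀, where K ~ Binomial(20, 7/20).
Summing C(20,j)(7/20)^j(13/20)^{20−j} for j = 15,…,20 gives 8141536504788768391093/26214400000000000000000000.

8141536504788768391093/26214400000000000000000000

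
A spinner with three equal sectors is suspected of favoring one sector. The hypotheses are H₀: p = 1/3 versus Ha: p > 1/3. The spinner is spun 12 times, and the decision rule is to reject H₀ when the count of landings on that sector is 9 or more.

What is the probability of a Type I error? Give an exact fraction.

The Type I error probability is α = P(K ≥ 9) computed under H₀, where K ~ Binomial(12, 1/3).
P(K ≥ 9) = Σ_{j=9}^{12} C(12,j)·(1/3)^j·(2/3)^{12-j} = 683/177147.

683/177147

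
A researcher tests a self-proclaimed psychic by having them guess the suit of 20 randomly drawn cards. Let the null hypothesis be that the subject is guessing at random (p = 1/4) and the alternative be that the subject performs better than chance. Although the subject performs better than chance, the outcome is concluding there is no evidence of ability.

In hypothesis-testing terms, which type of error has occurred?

'Concluding there is no evidence of ability' corresponds to failing to reject H₀.
H₀ was not rejected but H₀ is false — a Type II error (false negative).

Type II error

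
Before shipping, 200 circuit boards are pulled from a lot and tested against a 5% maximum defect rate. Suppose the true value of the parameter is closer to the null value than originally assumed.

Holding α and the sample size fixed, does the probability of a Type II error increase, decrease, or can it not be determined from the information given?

A smaller true effect puts the Ha sampling distribution closer to H₀, so more of it falls in the non-rejection region.

It increases.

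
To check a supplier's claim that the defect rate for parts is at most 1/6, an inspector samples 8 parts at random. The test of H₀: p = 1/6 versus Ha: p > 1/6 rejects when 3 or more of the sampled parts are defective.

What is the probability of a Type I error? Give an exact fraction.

75497/559872

The significance level is the probability, assuming p = 1/6, of seeing 3 or more defectives in 8 draws.
Computing the lower-tail complement: 1 − 484375/559872 = 75497/559872.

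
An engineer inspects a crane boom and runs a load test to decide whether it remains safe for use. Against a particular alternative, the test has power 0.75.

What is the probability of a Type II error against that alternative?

0.25

Power = 1 − β, so β = 1 − 0.75 = 0.25.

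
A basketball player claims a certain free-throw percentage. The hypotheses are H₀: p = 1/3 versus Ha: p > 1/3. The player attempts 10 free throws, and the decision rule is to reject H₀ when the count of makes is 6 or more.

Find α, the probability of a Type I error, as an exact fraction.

1507/19683

Under H₀, S ~ Binomial(10, 1/3), and α = P(S ≥ 6).
P(S ≥ 6) = Σ_{j=6}^{10} C(10,j)·(1/3)^j·(2/3)^{10-j} = 1507/19683.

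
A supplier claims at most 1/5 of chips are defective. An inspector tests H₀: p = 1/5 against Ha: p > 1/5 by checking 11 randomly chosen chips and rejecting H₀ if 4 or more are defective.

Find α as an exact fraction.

α = P(reject H₀ | H₀ true) = P(Y ≥ 4 | p = 1/5), Y ~ Binomial(11, 1/5).
α = 1 − P(Y ≤ 3) = 1 − 65536/78125 = 12589/78125.

12589/78125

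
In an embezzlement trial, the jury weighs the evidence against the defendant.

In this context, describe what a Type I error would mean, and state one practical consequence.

A Type I error would mean concluding that the defendant is guilty when in fact the defendant is innocent. Consequence: an innocent person is convicted and punished.

With the conventional null hypothesis that the defendant is innocent:
A Type I error is rejecting H₀ when H₀ is true.
Here that means convicting the defendant when actually the defendant is innocent.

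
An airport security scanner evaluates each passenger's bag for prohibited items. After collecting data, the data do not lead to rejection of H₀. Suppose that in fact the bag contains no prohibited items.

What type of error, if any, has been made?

The conventional null hypothesis here is that the bag contains no prohibited items.
The test retained a true H₀ — the decision matches the true state.

Neither — the decision is correct.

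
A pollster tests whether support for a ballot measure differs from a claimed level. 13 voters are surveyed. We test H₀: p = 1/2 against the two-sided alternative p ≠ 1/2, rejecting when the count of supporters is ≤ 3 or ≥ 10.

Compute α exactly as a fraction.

189/2048

The significance level is the null-hypothesis probability of the rejection region {≤3} ∪ {≥10}.
By symmetry, α = 2·P(S ≤ 3) = 2·(1 + 13 + 78 + 286)/8192 = 756/8192 = 189/2048.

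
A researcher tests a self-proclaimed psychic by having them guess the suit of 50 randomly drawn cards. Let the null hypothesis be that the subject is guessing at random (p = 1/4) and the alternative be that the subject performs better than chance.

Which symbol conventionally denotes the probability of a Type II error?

β

P(Type II error) = P(fail to reject H₀ | H₀ false) = β.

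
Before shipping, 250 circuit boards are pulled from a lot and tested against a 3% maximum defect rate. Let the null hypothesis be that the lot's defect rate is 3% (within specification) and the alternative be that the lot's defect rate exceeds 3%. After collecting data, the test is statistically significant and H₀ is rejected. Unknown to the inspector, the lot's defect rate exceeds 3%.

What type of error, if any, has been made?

Neither — the decision is correct.

The test rejected a false H₀ — the decision matches the true state.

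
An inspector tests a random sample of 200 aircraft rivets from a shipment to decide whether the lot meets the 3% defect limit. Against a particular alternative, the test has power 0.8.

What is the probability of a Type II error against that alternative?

0.2

Power = 1 − β, so β = 1 − 0.8 = 0.2.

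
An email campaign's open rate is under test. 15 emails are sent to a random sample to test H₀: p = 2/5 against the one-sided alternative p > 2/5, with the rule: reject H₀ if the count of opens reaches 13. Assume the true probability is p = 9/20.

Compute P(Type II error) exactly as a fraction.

β = P(fail to reject H₀ | Ha true) = P(K ≤ 12 | p = 9/20), K ~ Binomial(15, 9/20).
Summing C(15,j)·(9/20)^j·(11/20)^{15-j} for j = 0..12 gives 32731725032763916841/32768000000000000000.

32731725032763916841/32768000000000000000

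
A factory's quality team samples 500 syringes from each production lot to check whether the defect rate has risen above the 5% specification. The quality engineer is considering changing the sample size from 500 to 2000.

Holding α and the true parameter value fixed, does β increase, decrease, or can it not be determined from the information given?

It decreases.

A larger sample reduces the standard error, pulling the sampling distribution under Ha further from the non-rejection region.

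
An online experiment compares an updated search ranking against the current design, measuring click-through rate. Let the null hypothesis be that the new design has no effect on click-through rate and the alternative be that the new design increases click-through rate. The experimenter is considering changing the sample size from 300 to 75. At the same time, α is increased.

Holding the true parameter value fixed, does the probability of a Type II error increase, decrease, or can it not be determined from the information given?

Cannot be determined from the information given.

The first change alone would make β increase; the second alone would make β decrease. Which effect dominates depends on the magnitudes, which are not given.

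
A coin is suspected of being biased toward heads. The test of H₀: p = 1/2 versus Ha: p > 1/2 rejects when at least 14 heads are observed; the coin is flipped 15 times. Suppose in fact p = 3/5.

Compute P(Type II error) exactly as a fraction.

30359740148/30517578125

β = P(fail to reject H₀ | Ha true) = P(X ≤ 13 | p = 3/5), X ~ Binomial(15, 3/5).
Summing C(15,j)·(3/5)^j·(2/5)^{15-j} for j = 0..13 gives 30359740148/30517578125.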